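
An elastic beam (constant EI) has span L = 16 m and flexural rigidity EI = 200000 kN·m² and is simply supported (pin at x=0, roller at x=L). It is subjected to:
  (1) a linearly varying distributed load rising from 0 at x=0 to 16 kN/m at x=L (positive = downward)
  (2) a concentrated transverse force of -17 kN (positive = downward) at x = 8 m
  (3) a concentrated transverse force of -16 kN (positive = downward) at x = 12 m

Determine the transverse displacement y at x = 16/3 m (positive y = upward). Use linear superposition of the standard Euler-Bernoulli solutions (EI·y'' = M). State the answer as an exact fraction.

Load 1 — triangular load w₀=16 kN/m (0→w₀ over full span):
  y_1 = -w₀x(7L⁴-10L²x²+3x⁴)/(360LEI) = -16·(16/3)·(7·16⁴-10·16²·(16/3)²+3·(16/3)⁴)/(360·16·200000) = -65536/2278125 m
Load 2 — point force P=-17 kN at a=8 m (b=L-a=8):
  y_2 = -Pbx(L²-b²-x²)/(6LEI)  [x≤a] = -(-17)·8·(16/3)·(16²-8²-(16/3)²)/(6·16·200000) = 1564/253125 m
Load 3 — point force P=-16 kN at a=12 m (b=L-a=4):
  y_3 = -Pbx(L²-b²-x²)/(6LEI)  [x≤a] = -(-16)·4·(16/3)·(16²-4²-(16/3)²)/(6·16·200000) = 952/253125 m
Superposition: y = Σ y_i = -42892/2278125 m ≈ -0.018828 m

y(16/3) = -42892/2278125 m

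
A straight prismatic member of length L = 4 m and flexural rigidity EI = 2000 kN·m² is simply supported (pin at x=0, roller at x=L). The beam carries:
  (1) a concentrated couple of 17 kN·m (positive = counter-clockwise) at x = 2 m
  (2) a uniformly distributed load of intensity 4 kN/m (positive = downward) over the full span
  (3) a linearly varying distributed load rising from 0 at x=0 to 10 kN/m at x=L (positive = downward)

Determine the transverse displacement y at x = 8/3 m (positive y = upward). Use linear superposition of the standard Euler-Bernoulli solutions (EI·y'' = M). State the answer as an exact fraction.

y(8/3) = -8899/729000 m

Load 1 — applied couple M₀=17 kN·m at a=2 m (b=L-a=2):
  y_1 = (M₀x³/(6L)-M₀(x-a)²/2+C₁x)/EI  [x>a] with C₁=M₀(3b²-L²)/(6L)=-17/6 = (17·(8/3)³/(6·4)-17·((8/3)-2)²/2+(-17/6)·(8/3))/2000 = 17/16200 m
Load 2 — uniform load w=4 kN/m over full span:
  y_2 = -wx(L³-2Lx²+x³)/(24EI) = -4·(8/3)·(4³-2·4·(8/3)²+(8/3)³)/(24·2000) = -176/30375 m
Load 3 — triangular load w₀=10 kN/m (0→w₀ over full span):
  y_3 = -w₀x(7L⁴-10L²x²+3x⁴)/(360LEI) = -10·(8/3)·(7·4⁴-10·4²·(8/3)²+3·(8/3)⁴)/(360·4·2000) = -136/18225 m
Superposition: y = Σ y_i = -8899/729000 m ≈ -0.012207 m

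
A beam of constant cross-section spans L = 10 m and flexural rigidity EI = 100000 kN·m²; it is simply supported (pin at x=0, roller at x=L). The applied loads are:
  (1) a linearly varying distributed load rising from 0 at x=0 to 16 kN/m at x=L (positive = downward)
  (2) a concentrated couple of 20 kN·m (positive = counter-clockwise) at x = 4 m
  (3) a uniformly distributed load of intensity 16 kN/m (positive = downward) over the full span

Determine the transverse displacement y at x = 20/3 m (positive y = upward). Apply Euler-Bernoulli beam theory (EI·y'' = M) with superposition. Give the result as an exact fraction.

y(20/3) = -12293/455625 m

Load 1 — triangular load w₀=16 kN/m (0→w₀ over full span):
  y_1 = -w₀x(7L⁴-10L²x²+3x⁴)/(360LEI) = -16·(20/3)·(7·10⁴-10·10²·(20/3)²+3·(20/3)⁴)/(360·10·100000) = -34/3645 m
Load 2 — applied couple M₀=20 kN·m at a=4 m (b=L-a=6):
  y_2 = (M₀x³/(6L)-M₀(x-a)²/2+C₁x)/EI  [x>a] with C₁=M₀(3b²-L²)/(6L)=8/3 = (20·(20/3)³/(6·10)-20·((20/3)-4)²/2+(8/3)·(20/3))/100000 = 23/50625 m
Load 3 — uniform load w=16 kN/m over full span:
  y_3 = -wx(L³-2Lx²+x³)/(24EI) = -16·(20/3)·(10³-2·10·(20/3)²+(20/3)³)/(24·100000) = -22/1215 m
Superposition: y = Σ y_i = -12293/455625 m ≈ -0.026981 m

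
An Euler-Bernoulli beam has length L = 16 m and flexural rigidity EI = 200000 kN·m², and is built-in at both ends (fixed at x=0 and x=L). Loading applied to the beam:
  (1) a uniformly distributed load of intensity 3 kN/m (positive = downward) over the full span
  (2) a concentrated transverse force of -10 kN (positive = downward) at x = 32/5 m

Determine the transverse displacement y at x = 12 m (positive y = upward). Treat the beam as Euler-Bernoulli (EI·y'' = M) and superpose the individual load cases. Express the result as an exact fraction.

Load 1 — uniform load w=3 kN/m over full span:
  y_1 = -wx²(L-x)²/(24EI) = -3·12²·(16-12)²/(24·200000) = -9/6250 m
Load 2 — point force P=-10 kN at a=32/5 m (b=L-a=48/5):
  y_2 = -Pa²(L-x)²(3bL-(3b+a)(L-x))/(6L³EI)  [x>a] = -(-10)·(32/5)²·(16-12)²·(3·(48/5)·16-(3·(48/5)+(32/5))·(16-12))/(6·16³·200000) = 4/9375 m
Superposition: y = Σ y_i = -19/18750 m ≈ -0.001013 m

y(12) = -19/18750 m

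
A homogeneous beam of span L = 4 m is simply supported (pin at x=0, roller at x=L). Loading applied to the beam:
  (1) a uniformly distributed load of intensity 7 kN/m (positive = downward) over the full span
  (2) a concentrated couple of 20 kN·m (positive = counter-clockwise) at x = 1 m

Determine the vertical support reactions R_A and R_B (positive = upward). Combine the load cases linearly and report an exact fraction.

R_A = 19 kN, R_B = 9 kN

Load 1 — uniform load w=7 kN/m over full span:
  R_A = wL/2 = 7·4/2 = 14 kN
  R_B = wL/2 = 7·4/2 = 14 kN
Load 2 — applied couple M₀=20 kN·m at a=1 m (b=L-a=3):
  R_A = M₀/L = 20/4 = 5 kN
  R_B = -M₀/L = -20/4 = -5 kN
Superposition: R_A = 19 kN, R_B = 9 kN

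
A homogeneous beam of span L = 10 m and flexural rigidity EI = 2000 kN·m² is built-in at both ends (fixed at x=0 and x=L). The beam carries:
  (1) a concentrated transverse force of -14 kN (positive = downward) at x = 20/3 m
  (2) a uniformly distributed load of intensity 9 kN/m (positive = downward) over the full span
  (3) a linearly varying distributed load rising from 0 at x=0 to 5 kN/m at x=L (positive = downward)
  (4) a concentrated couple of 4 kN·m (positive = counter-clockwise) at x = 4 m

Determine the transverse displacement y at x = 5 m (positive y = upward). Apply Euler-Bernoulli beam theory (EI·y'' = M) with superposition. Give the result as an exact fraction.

Load 1 — point force P=-14 kN at a=20/3 m (b=L-a=10/3):
  y_1 = -Pb²x²(3aL-(3a+b)x)/(6L³EI)  [x≤a] = -(-14)·(10/3)²·5²·(3·(20/3)·10-(3·(20/3)+(10/3))·5)/(6·10³·2000) = 35/1296 m
Load 2 — uniform load w=9 kN/m over full span:
  y_2 = -wx²(L-x)²/(24EI) = -9·5²·(10-5)²/(24·2000) = -15/128 m
Load 3 — triangular load w₀=5 kN/m (0→w₀ over full span):
  y_3 = -w₀x²(L-x)²(x+2L)/(120LEI) = -5·5²·(10-5)²·(5+2·10)/(120·10·2000) = -25/768 m
Load 4 — applied couple M₀=4 kN·m at a=4 m (b=L-a=6):
  y_4 = (R_Ax³/6 - M_Ax²/2 - M₀(x-a)²/2)/EI  [x>a] with R_A=72/125, M_A=12/25 = ((72/125)·5³/6 - (12/25)·5²/2 - 4·(5-4)²/2)/2000 = 1/500 m
Superposition: y = Σ y_i = -312941/2592000 m ≈ -0.120733 m

y(5) = -312941/2592000 m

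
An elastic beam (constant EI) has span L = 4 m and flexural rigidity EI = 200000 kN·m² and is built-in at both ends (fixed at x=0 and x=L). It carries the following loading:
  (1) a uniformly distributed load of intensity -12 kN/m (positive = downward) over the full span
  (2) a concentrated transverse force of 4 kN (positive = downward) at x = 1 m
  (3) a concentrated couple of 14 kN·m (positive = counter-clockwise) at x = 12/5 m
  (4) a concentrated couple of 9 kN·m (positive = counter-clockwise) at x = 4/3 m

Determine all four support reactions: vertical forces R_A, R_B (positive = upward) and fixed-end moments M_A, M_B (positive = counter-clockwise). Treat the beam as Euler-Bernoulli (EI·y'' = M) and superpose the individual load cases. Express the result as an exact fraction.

Load 1 — uniform load w=-12 kN/m over full span:
  R_A = wL/2 = (-12)·4/2 = -24 kN
  M_A = wL²/12 = (-12)·4²/12 = -16 kN·m
  R_B = wL/2 = (-12)·4/2 = -24 kN
  M_B = -wL²/12 = -(-12)·4²/12 = 16 kN·m
Load 2 — point force P=4 kN at a=1 m (b=L-a=3):
  R_A = Pb²(3a+b)/L³ = 4·3²·(3·1+3)/4³ = 27/8 kN
  M_A = Pab²/L² = 4·1·3²/4² = 9/4 kN·m
  R_B = Pa²(a+3b)/L³ = 4·1²·(1+3·3)/4³ = 5/8 kN
  M_B = -Pa²b/L² = -4·1²·3/4² = -3/4 kN·m
Load 3 — applied couple M₀=14 kN·m at a=12/5 m (b=L-a=8/5):
  R_A = 6M₀ab/L³ = 6·14·(12/5)·(8/5)/4³ = 126/25 kN
  M_A = M₀b(2a-b)/L² = 14·(8/5)·(2·(12/5)-(8/5))/4² = 112/25 kN·m
  R_B = -6M₀ab/L³ = -6·14·(12/5)·(8/5)/4³ = -126/25 kN
  M_B = M₀a(2b-a)/L² = 14·(12/5)·(2·(8/5)-(12/5))/4² = 42/25 kN·m
Load 4 — applied couple M₀=9 kN·m at a=4/3 m (b=L-a=8/3):
  R_A = 6M₀ab/L³ = 6·9·(4/3)·(8/3)/4³ = 3 kN
  M_A = M₀b(2a-b)/L² = 9·(8/3)·(2·(4/3)-(8/3))/4² = 0 kN·m
  R_B = -6M₀ab/L³ = -6·9·(4/3)·(8/3)/4³ = -3 kN
  M_B = M₀a(2b-a)/L² = 9·(4/3)·(2·(8/3)-(4/3))/4² = 3 kN·m
Superposition: R_A = -2517/200 kN, M_A = -927/100 kN·m, R_B = -6283/200 kN, M_B = 1993/100 kN·m

R_A = -2517/200 kN, M_A = -927/100 kN·m, R_B = -6283/200 kN, M_B = 1993/100 kN·m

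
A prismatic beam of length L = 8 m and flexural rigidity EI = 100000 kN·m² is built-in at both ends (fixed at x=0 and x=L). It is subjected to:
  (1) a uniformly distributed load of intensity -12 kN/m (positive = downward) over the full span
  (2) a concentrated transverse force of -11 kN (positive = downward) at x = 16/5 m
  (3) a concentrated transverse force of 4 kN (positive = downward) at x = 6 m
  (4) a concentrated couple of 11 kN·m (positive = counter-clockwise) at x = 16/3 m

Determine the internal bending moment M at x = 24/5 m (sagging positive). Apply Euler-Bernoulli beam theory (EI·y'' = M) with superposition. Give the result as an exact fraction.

Load 1 — uniform load w=-12 kN/m over full span:
  M_1 = wLx/2 - wL²/12 - wx²/2 = (-12)·8·(24/5)/2 - (-12)·8²/12 - (-12)·(24/5)²/2 = -704/25 kN·m
Load 2 — point force P=-11 kN at a=16/5 m (b=L-a=24/5):
  M_2 = Pa²(a+3b)(L-x)/L³ - Pa²b/L²  [x>a] = (-11)·(16/5)²·((16/5)+3·(24/5))·(8-(24/5))/8³ - (-11)·(16/5)²·(24/5)/8² = -2464/625 kN·m
Load 3 — point force P=4 kN at a=6 m (b=L-a=2):
  M_3 = Pb²(3a+b)x/L³ - Pab²/L²  [x≤a] = 4·2²·(3·6+2)·(24/5)/8³ - 4·6·2²/8² = 3/2 kN·m
Load 4 — applied couple M₀=11 kN·m at a=16/3 m (b=L-a=8/3):
  M_4 = R_Ax - M_A  [x≤a] with R_A=11/6, M_A=11/3 = (11/6)·(24/5) - (11/3) = 77/15 kN·m
Superposition: M = Σ M_i = -95509/3750 kN·m ≈ -25.469067 kN·m

M(24/5) = -95509/3750 kN·m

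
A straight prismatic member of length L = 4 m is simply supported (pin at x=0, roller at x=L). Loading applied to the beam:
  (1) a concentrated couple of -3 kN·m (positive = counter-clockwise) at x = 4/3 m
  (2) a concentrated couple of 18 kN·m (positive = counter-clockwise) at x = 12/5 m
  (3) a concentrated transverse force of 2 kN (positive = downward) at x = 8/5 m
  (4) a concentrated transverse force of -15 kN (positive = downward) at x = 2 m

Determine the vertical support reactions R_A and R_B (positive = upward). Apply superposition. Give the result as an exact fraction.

R_A = -51/20 kN, R_B = -209/20 kN

Load 1 — applied couple M₀=-3 kN·m at a=4/3 m (b=L-a=8/3):
  R_A = M₀/L = (-3)/4 = -3/4 kN
  R_B = -M₀/L = -(-3)/4 = 3/4 kN
Load 2 — applied couple M₀=18 kN·m at a=12/5 m (b=L-a=8/5):
  R_A = M₀/L = 18/4 = 9/2 kN
  R_B = -M₀/L = -18/4 = -9/2 kN
Load 3 — point force P=2 kN at a=8/5 m (b=L-a=12/5):
  R_A = Pb/L = 2·(12/5)/4 = 6/5 kN
  R_B = Pa/L = 2·(8/5)/4 = 4/5 kN
Load 4 — point force P=-15 kN at a=2 m (b=L-a=2):
  R_A = Pb/L = (-15)·2/4 = -15/2 kN
  R_B = Pa/L = (-15)·2/4 = -15/2 kN
Superposition: R_A = -51/20 kN, R_B = -209/20 kN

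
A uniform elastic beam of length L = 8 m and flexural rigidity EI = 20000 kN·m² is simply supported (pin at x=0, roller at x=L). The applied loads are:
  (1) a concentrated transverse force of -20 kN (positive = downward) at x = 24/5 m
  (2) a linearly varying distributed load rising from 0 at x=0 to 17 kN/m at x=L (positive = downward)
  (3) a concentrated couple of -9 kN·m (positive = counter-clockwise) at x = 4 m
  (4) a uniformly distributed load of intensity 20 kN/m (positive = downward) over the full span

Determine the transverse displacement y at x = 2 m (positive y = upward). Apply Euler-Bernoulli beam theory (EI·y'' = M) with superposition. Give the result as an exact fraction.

y(2) = -23291/500000 m

Load 1 — point force P=-20 kN at a=24/5 m (b=L-a=16/5):
  y_1 = -Pbx(L²-b²-x²)/(6LEI)  [x≤a] = -(-20)·(16/5)·2·(8²-(16/5)²-2²)/(6·8·20000) = 311/46875 m
Load 2 — triangular load w₀=17 kN/m (0→w₀ over full span):
  y_2 = -w₀x(7L⁴-10L²x²+3x⁴)/(360LEI) = -17·2·(7·8⁴-10·8²·2²+3·2⁴)/(360·8·20000) = -1853/120000 m
Load 3 — applied couple M₀=-9 kN·m at a=4 m (b=L-a=4):
  y_3 = (M₀x³/(6L)+C₁x)/EI  [x≤a] with C₁=M₀(3b²-L²)/(6L)=3 = ((-9)·2³/(6·8)+3·2)/20000 = 9/40000 m
Load 4 — uniform load w=20 kN/m over full span:
  y_4 = -wx(L³-2Lx²+x³)/(24EI) = -20·2·(8³-2·8·2²+2³)/(24·20000) = -19/500 m
Superposition: y = Σ y_i = -23291/500000 m ≈ -0.046582 m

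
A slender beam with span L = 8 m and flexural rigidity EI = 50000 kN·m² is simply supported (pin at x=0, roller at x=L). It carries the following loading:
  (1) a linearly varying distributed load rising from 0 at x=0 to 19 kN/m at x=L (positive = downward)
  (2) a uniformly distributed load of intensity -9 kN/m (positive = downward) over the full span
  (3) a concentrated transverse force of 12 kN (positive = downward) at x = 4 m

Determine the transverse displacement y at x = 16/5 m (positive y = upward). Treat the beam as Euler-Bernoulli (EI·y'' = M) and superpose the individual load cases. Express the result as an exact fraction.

y(16/5) = -402256/146484375 m

Load 1 — triangular load w₀=19 kN/m (0→w₀ over full span):
  y_1 = -w₀x(7L⁴-10L²x²+3x⁴)/(360LEI) = -19·(16/5)·(7·8⁴-10·8²·(16/5)²+3·(16/5)⁴)/(360·8·50000) = -1387456/146484375 m
Load 2 — uniform load w=-9 kN/m over full span:
  y_2 = -wx(L³-2Lx²+x³)/(24EI) = -(-9)·(16/5)·(8³-2·8·(16/5)²+(16/5)³)/(24·50000) = 17856/1953125 m
Load 3 — point force P=12 kN at a=4 m (b=L-a=4):
  y_3 = -Pbx(L²-b²-x²)/(6LEI)  [x≤a] = -12·4·(16/5)·(8²-4²-(16/5)²)/(6·8·50000) = -944/390625 m
Superposition: y = Σ y_i = -402256/146484375 m ≈ -0.002746 m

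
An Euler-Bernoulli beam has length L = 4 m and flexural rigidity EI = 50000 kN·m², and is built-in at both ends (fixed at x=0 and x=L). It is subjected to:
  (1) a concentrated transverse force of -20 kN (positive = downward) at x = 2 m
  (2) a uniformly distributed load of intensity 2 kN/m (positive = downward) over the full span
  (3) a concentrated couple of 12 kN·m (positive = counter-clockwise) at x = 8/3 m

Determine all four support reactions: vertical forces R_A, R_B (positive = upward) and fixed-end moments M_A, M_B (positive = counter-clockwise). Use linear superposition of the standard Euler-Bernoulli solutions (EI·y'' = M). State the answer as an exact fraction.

Load 1 — point force P=-20 kN at a=2 m (b=L-a=2):
  R_A = Pb²(3a+b)/L³ = (-20)·2²·(3·2+2)/4³ = -10 kN
  M_A = Pab²/L² = (-20)·2·2²/4² = -10 kN·m
  R_B = Pa²(a+3b)/L³ = (-20)·2²·(2+3·2)/4³ = -10 kN
  M_B = -Pa²b/L² = -(-20)·2²·2/4² = 10 kN·m
Load 2 — uniform load w=2 kN/m over full span:
  R_A = wL/2 = 2·4/2 = 4 kN
  M_A = wL²/12 = 2·4²/12 = 8/3 kN·m
  R_B = wL/2 = 2·4/2 = 4 kN
  M_B = -wL²/12 = -2·4²/12 = -8/3 kN·m
Load 3 — applied couple M₀=12 kN·m at a=8/3 m (b=L-a=4/3):
  R_A = 6M₀ab/L³ = 6·12·(8/3)·(4/3)/4³ = 4 kN
  M_A = M₀b(2a-b)/L² = 12·(4/3)·(2·(8/3)-(4/3))/4² = 4 kN·m
  R_B = -6M₀ab/L³ = -6·12·(8/3)·(4/3)/4³ = -4 kN
  M_B = M₀a(2b-a)/L² = 12·(8/3)·(2·(4/3)-(8/3))/4² = 0 kN·m
Superposition: R_A = -2 kN, M_A = -10/3 kN·m, R_B = -10 kN, M_B = 22/3 kN·m

R_A = -2 kN, M_A = -10/3 kN·m, R_B = -10 kN, M_B = 22/3 kN·m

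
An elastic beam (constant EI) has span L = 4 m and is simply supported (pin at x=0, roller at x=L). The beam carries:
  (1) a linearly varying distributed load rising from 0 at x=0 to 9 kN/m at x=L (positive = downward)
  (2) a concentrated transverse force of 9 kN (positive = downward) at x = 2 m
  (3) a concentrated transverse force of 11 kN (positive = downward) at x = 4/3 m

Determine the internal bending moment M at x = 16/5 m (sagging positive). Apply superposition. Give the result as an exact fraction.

M(16/5) = 5042/375 kN·m

Load 1 — triangular load w₀=9 kN/m (0→w₀ over full span):
  M_1 = w₀Lx/6 - w₀x³/(6L) = 9·4·(16/5)/6 - 9·(16/5)³/(6·4) = 864/125 kN·m
Load 2 — point force P=9 kN at a=2 m (b=L-a=2):
  M_2 = Pa(L-x)/L  [x>a] = 9·2·(4-(16/5))/4 = 18/5 kN·m
Load 3 — point force P=11 kN at a=4/3 m (b=L-a=8/3):
  M_3 = Pa(L-x)/L  [x>a] = 11·(4/3)·(4-(16/5))/4 = 44/15 kN·m
Superposition: M = Σ M_i = 5042/375 kN·m ≈ 13.445333 kN·m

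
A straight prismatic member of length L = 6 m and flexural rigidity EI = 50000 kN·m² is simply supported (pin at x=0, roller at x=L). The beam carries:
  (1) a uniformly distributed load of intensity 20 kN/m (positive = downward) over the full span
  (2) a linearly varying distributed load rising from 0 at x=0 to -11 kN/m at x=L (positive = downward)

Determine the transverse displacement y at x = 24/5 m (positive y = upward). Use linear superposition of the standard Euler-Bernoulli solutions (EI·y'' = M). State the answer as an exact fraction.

y(24/5) = -278343/97656250 m

Load 1 — uniform load w=20 kN/m over full span:
  y_1 = -wx(L³-2Lx²+x³)/(24EI) = -20·(24/5)·(6³-2·6·(24/5)²+(24/5)³)/(24·50000) = -1566/390625 m
Load 2 — triangular load w₀=-11 kN/m (0→w₀ over full span):
  y_2 = -w₀x(7L⁴-10L²x²+3x⁴)/(360LEI) = -(-11)·(24/5)·(7·6⁴-10·6²·(24/5)²+3·(24/5)⁴)/(360·6·50000) = 113157/97656250 m
Superposition: y = Σ y_i = -278343/97656250 m ≈ -0.002850 m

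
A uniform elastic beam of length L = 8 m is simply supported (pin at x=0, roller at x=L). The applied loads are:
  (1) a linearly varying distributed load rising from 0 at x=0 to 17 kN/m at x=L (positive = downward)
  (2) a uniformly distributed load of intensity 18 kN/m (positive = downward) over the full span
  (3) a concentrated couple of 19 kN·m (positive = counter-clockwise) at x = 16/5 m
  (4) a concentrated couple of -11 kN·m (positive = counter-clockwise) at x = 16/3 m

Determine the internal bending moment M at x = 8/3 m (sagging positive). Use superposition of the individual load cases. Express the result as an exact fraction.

M(8/3) = 14936/81 kN·m

Load 1 — triangular load w₀=17 kN/m (0→w₀ over full span):
  M_1 = w₀Lx/6 - w₀x³/(6L) = 17·8·(8/3)/6 - 17·(8/3)³/(6·8) = 4352/81 kN·m
Load 2 — uniform load w=18 kN/m over full span:
  M_2 = wx(L-x)/2 = 18·(8/3)·(8-(8/3))/2 = 128 kN·m
Load 3 — applied couple M₀=19 kN·m at a=16/5 m (b=L-a=24/5):
  M_3 = M₀x/L  [x≤a] = 19·(8/3)/8 = 19/3 kN·m
Load 4 — applied couple M₀=-11 kN·m at a=16/3 m (b=L-a=8/3):
  M_4 = M₀x/L  [x≤a] = (-11)·(8/3)/8 = -11/3 kN·m
Superposition: M = Σ M_i = 14936/81 kN·m ≈ 184.395062 kN·m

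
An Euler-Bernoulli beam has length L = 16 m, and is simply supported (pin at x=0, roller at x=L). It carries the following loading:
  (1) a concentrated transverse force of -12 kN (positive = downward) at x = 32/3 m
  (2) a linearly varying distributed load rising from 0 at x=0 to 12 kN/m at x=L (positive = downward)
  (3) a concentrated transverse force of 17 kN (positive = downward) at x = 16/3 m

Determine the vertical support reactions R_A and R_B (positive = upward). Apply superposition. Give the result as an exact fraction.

Load 1 — point force P=-12 kN at a=32/3 m (b=L-a=16/3):
  R_A = Pb/L = (-12)·(16/3)/16 = -4 kN
  R_B = Pa/L = (-12)·(32/3)/16 = -8 kN
Load 2 — triangular load w₀=12 kN/m (0→w₀ over full span):
  R_A = w₀L/6 = 12·16/6 = 32 kN
  R_B = w₀L/3 = 12·16/3 = 64 kN
Load 3 — point force P=17 kN at a=16/3 m (b=L-a=32/3):
  R_A = Pb/L = 17·(32/3)/16 = 34/3 kN
  R_B = Pa/L = 17·(16/3)/16 = 17/3 kN
Superposition: R_A = 118/3 kN, R_B = 185/3 kN

R_A = 118/3 kN, R_B = 185/3 kN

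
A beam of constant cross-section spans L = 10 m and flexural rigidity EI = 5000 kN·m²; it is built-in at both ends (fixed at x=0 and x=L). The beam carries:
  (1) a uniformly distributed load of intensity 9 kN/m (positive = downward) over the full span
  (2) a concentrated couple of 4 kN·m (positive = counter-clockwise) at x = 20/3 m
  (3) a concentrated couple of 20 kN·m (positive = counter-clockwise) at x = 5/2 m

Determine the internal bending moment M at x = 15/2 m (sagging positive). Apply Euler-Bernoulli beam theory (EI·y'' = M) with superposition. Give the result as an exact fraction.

M(15/2) = 26/3 kN·m

Load 1 — uniform load w=9 kN/m over full span:
  M_1 = wLx/2 - wL²/12 - wx²/2 = 9·10·(15/2)/2 - 9·10²/12 - 9·(15/2)²/2 = 75/8 kN·m
Load 2 — applied couple M₀=4 kN·m at a=20/3 m (b=L-a=10/3):
  M_2 = R_Ax - M_A - M₀  [x>a] with R_A=8/15, M_A=4/3 = (8/15)·(15/2) - (4/3) - 4 = -4/3 kN·m
Load 3 — applied couple M₀=20 kN·m at a=5/2 m (b=L-a=15/2):
  M_3 = R_Ax - M_A - M₀  [x>a] with R_A=9/4, M_A=-15/4 = (9/4)·(15/2) - (-15/4) - 20 = 5/8 kN·m
Superposition: M = Σ M_i = 26/3 kN·m ≈ 8.666667 kN·m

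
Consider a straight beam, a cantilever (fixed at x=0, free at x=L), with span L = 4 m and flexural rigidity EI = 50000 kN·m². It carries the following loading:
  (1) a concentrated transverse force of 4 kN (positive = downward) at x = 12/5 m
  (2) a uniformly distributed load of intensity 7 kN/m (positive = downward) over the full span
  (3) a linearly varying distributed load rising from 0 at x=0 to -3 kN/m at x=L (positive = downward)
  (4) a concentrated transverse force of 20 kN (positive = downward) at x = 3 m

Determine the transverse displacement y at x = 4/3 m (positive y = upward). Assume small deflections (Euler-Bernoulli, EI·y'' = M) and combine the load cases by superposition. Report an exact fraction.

y(4/3) = -6086/3796875 m

Load 1 — point force P=4 kN at a=12/5 m (b=L-a=8/5):
  y_1 = -Px²(3a-x)/(6EI)  [x≤a] = -4·(4/3)²·(3·(12/5)-(4/3))/(6·50000) = -176/1265625 m
Load 2 — uniform load w=7 kN/m over full span:
  y_2 = -wx²(x²-4Lx+6L²)/(24EI) = -7·(4/3)²·((4/3)²-4·4·(4/3)+6·4²)/(24·50000) = -602/759375 m
Load 3 — triangular load w₀=-3 kN/m (0→w₀ over full span):
  y_3 = (w₀Lx³/12-w₀L²x²/6-w₀x⁵/(120L))/EI = ((-3)·4·(4/3)³/12-(-3)·4²·(4/3)²/6-(-3)·(4/3)⁵/(120·4))/50000 = 902/3796875 m
Load 4 — point force P=20 kN at a=3 m (b=L-a=1):
  y_4 = -Px²(3a-x)/(6EI)  [x≤a] = -20·(4/3)²·(3·3-(4/3))/(6·50000) = -46/50625 m
Superposition: y = Σ y_i = -6086/3796875 m ≈ -0.001603 m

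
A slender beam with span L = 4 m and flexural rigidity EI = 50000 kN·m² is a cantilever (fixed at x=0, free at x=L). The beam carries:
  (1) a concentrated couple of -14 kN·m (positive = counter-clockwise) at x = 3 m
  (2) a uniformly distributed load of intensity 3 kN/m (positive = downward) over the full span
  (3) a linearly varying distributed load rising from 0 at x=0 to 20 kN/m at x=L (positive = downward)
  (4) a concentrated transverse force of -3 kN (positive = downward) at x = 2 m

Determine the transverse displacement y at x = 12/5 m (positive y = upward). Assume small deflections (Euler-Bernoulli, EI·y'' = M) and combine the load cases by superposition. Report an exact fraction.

y(12/5) = -229607/39062500 m

Load 1 — applied couple M₀=-14 kN·m at a=3 m (b=L-a=1):
  y_1 = M₀x²/(2EI)  [x≤a] = (-14)·(12/5)²/(2·50000) = -63/78125 m
Load 2 — uniform load w=3 kN/m over full span:
  y_2 = -wx²(x²-4Lx+6L²)/(24EI) = -3·(12/5)²·((12/5)²-4·4·(12/5)+6·4²)/(24·50000) = -1782/1953125 m
Load 3 — triangular load w₀=20 kN/m (0→w₀ over full span):
  y_3 = (w₀Lx³/12-w₀L²x²/6-w₀x⁵/(120L))/EI = (20·4·(12/5)³/12-20·4²·(12/5)²/6-20·(12/5)⁵/(120·4))/50000 = -42648/9765625 m
Load 4 — point force P=-3 kN at a=2 m (b=L-a=2):
  y_4 = -Pa²(3x-a)/(6EI)  [x>a] = -(-3)·2²·(3·(12/5)-2)/(6·50000) = 13/62500 m
Superposition: y = Σ y_i = -229607/39062500 m ≈ -0.005878 m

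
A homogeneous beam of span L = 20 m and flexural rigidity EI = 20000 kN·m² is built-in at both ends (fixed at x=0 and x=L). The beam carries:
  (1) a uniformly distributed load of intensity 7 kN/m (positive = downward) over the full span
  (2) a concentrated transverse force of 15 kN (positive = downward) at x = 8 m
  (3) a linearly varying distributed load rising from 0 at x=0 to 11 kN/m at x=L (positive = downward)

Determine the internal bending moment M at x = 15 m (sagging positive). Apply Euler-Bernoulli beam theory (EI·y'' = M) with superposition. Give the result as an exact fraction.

M(15) = 2629/40 kN·m

Load 1 — uniform load w=7 kN/m over full span:
  M_1 = wLx/2 - wL²/12 - wx²/2 = 7·20·15/2 - 7·20²/12 - 7·15²/2 = 175/6 kN·m
Load 2 — point force P=15 kN at a=8 m (b=L-a=12):
  M_2 = Pa²(a+3b)(L-x)/L³ - Pa²b/L²  [x>a] = 15·8²·(8+3·12)·(20-15)/20³ - 15·8²·12/20² = -12/5 kN·m
Load 3 — triangular load w₀=11 kN/m (0→w₀ over full span):
  M_3 = 3w₀Lx/20 - w₀L²/30 - w₀x³/(6L) = 3·11·20·15/20 - 11·20²/30 - 11·15³/(6·20) = 935/24 kN·m
Superposition: M = Σ M_i = 2629/40 kN·m ≈ 65.725000 kN·m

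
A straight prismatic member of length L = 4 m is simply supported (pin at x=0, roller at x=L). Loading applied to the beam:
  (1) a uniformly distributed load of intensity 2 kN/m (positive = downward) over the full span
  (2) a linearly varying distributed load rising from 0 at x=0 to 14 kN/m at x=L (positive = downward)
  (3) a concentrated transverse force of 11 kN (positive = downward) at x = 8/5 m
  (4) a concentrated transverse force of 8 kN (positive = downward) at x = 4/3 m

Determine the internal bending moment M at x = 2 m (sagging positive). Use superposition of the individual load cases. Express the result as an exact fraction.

Load 1 — uniform load w=2 kN/m over full span:
  M_1 = wx(L-x)/2 = 2·2·(4-2)/2 = 4 kN·m
Load 2 — triangular load w₀=14 kN/m (0→w₀ over full span):
  M_2 = w₀Lx/6 - w₀x³/(6L) = 14·4·2/6 - 14·2³/(6·4) = 14 kN·m
Load 3 — point force P=11 kN at a=8/5 m (b=L-a=12/5):
  M_3 = Pa(L-x)/L  [x>a] = 11·(8/5)·(4-2)/4 = 44/5 kN·m
Load 4 — point force P=8 kN at a=4/3 m (b=L-a=8/3):
  M_4 = Pa(L-x)/L  [x>a] = 8·(4/3)·(4-2)/4 = 16/3 kN·m
Superposition: M = Σ M_i = 482/15 kN·m ≈ 32.133333 kN·m

M(2) = 482/15 kN·m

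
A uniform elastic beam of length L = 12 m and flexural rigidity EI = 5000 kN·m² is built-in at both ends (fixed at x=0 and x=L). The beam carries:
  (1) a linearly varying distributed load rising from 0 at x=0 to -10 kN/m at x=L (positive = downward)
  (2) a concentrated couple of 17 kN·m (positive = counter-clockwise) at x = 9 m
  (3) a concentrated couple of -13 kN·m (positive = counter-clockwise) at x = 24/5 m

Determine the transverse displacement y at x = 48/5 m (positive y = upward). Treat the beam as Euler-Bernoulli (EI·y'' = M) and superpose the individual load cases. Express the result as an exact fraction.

y(48/5) = 641403/31250000 m

Load 1 — triangular load w₀=-10 kN/m (0→w₀ over full span):
  y_1 = -w₀x²(L-x)²(x+2L)/(120LEI) = -(-10)·(48/5)²·(12-(48/5))²·((48/5)+2·12)/(120·12·5000) = 48384/1953125 m
Load 2 — applied couple M₀=17 kN·m at a=9 m (b=L-a=3):
  y_2 = (R_Ax³/6 - M_Ax²/2 - M₀(x-a)²/2)/EI  [x>a] with R_A=51/32, M_A=85/16 = ((51/32)·(48/5)³/6 - (85/16)·(48/5)²/2 - 17·((48/5)-9)²/2)/5000 = -3213/1250000 m
Load 3 — applied couple M₀=-13 kN·m at a=24/5 m (b=L-a=36/5):
  y_3 = (R_Ax³/6 - M_Ax²/2 - M₀(x-a)²/2)/EI  [x>a] with R_A=-39/25, M_A=-39/25 = ((-39/25)·(48/5)³/6 - (-39/25)·(48/5)²/2 - (-13)·((48/5)-(24/5))²/2)/5000 = -3276/1953125 m
Superposition: y = Σ y_i = 641403/31250000 m ≈ 0.020525 m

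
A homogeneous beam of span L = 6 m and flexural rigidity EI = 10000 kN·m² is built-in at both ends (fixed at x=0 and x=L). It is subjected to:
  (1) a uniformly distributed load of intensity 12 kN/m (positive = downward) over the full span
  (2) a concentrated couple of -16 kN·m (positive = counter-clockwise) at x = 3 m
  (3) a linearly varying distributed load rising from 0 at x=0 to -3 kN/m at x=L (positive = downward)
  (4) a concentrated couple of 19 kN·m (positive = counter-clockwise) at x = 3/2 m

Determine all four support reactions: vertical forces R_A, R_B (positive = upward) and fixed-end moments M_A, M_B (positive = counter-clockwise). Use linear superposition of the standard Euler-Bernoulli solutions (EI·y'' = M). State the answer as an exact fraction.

R_A = 2629/80 kN, M_A = 1987/80 kN·m, R_B = 2411/80 kN, M_B = -2293/80 kN·m

Load 1 — uniform load w=12 kN/m over full span:
  R_A = wL/2 = 12·6/2 = 36 kN
  M_A = wL²/12 = 12·6²/12 = 36 kN·m
  R_B = wL/2 = 12·6/2 = 36 kN
  M_B = -wL²/12 = -12·6²/12 = -36 kN·m
Load 2 — applied couple M₀=-16 kN·m at a=3 m (b=L-a=3):
  R_A = 6M₀ab/L³ = 6·(-16)·3·3/6³ = -4 kN
  M_A = M₀b(2a-b)/L² = (-16)·3·(2·3-3)/6² = -4 kN·m
  R_B = -6M₀ab/L³ = -6·(-16)·3·3/6³ = 4 kN
  M_B = M₀a(2b-a)/L² = (-16)·3·(2·3-3)/6² = -4 kN·m
Load 3 — triangular load w₀=-3 kN/m (0→w₀ over full span):
  R_A = 3w₀L/20 = 3·(-3)·6/20 = -27/10 kN
  M_A = w₀L²/30 = (-3)·6²/30 = -18/5 kN·m
  R_B = 7w₀L/20 = 7·(-3)·6/20 = -63/10 kN
  M_B = -w₀L²/20 = -(-3)·6²/20 = 27/5 kN·m
Load 4 — applied couple M₀=19 kN·m at a=3/2 m (b=L-a=9/2):
  R_A = 6M₀ab/L³ = 6·19·(3/2)·(9/2)/6³ = 57/16 kN
  M_A = M₀b(2a-b)/L² = 19·(9/2)·(2·(3/2)-(9/2))/6² = -57/16 kN·m
  R_B = -6M₀ab/L³ = -6·19·(3/2)·(9/2)/6³ = -57/16 kN
  M_B = M₀a(2b-a)/L² = 19·(3/2)·(2·(9/2)-(3/2))/6² = 95/16 kN·m
Superposition: R_A = 2629/80 kN, M_A = 1987/80 kN·m, R_B = 2411/80 kN, M_B = -2293/80 kN·m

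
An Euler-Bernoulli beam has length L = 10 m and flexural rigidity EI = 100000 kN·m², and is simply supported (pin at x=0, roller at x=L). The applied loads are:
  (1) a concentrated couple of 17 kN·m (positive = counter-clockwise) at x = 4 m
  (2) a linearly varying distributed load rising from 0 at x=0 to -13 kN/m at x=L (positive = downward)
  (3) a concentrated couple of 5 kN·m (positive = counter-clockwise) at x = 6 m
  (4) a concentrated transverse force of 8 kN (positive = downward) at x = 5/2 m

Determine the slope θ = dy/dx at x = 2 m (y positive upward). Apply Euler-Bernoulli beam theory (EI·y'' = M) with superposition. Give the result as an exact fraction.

θ(2) = 32561/18000000 rad

Load 1 — applied couple M₀=17 kN·m at a=4 m (b=L-a=6):
  θ_1 = (M₀x²/(2L)+C₁)/EI  [x≤a] with C₁=M₀(3b²-L²)/(6L)=34/15 = (17·2²/(2·10)+(34/15))/100000 = 17/300000 rad
Load 2 — triangular load w₀=-13 kN/m (0→w₀ over full span):
  θ_2 = -w₀(7L⁴-30L²x²+15x⁴)/(360LEI) = -(-13)·(7·10⁴-30·10²·2²+15·2⁴)/(360·10·100000) = 1183/562500 rad
Load 3 — applied couple M₀=5 kN·m at a=6 m (b=L-a=4):
  θ_3 = (M₀x²/(2L)+C₁)/EI  [x≤a] with C₁=M₀(3b²-L²)/(6L)=-13/3 = (5·2²/(2·10)+(-13/3))/100000 = -1/30000 rad
Load 4 — point force P=8 kN at a=5/2 m (b=L-a=15/2):
  θ_4 = -Pb(L²-b²-3x²)/(6LEI)  [x≤a] = -8·(15/2)·(10²-(15/2)²-3·2²)/(6·10·100000) = -127/400000 rad
Superposition: θ = Σ θ_i = 32561/18000000 rad ≈ 0.001809 rad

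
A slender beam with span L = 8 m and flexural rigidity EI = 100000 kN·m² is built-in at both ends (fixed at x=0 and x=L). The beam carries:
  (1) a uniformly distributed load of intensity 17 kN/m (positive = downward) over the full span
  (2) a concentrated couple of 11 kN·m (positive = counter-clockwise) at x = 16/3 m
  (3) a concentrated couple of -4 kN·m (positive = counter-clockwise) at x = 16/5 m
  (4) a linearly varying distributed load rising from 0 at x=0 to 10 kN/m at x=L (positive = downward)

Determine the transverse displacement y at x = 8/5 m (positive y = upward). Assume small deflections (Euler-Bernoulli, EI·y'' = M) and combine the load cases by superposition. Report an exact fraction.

Load 1 — uniform load w=17 kN/m over full span:
  y_1 = -wx²(L-x)²/(24EI) = -17·(8/5)²·(8-(8/5))²/(24·100000) = -4352/5859375 m
Load 2 — applied couple M₀=11 kN·m at a=16/3 m (b=L-a=8/3):
  y_2 = (R_Ax³/6 - M_Ax²/2)/EI  [x≤a] with R_A=11/6, M_A=11/3 = ((11/6)·(8/5)³/6 - (11/3)·(8/5)²/2)/100000 = -121/3515625 m
Load 3 — applied couple M₀=-4 kN·m at a=16/5 m (b=L-a=24/5):
  y_3 = (R_Ax³/6 - M_Ax²/2)/EI  [x≤a] with R_A=-18/25, M_A=-12/25 = ((-18/25)·(8/5)³/6 - (-12/25)·(8/5)²/2)/100000 = 12/9765625 m
Load 4 — triangular load w₀=10 kN/m (0→w₀ over full span):
  y_4 = -w₀x²(L-x)²(x+2L)/(120LEI) = -10·(8/5)²·(8-(8/5))²·((8/5)+2·8)/(120·8·100000) = -5632/29296875 m
Superposition: y = Σ y_i = -85093/87890625 m ≈ -0.000968 m

y(8/5) = -85093/87890625 m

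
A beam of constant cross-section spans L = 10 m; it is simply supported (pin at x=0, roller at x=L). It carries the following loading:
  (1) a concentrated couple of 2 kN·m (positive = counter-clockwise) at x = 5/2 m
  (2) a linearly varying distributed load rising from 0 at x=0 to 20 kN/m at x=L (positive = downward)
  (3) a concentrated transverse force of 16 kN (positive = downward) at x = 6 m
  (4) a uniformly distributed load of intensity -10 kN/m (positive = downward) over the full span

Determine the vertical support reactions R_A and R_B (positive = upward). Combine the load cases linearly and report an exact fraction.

R_A = -151/15 kN, R_B = 391/15 kN

Load 1 — applied couple M₀=2 kN·m at a=5/2 m (b=L-a=15/2):
  R_A = M₀/L = 2/10 = 1/5 kN
  R_B = -M₀/L = -2/10 = -1/5 kN
Load 2 — triangular load w₀=20 kN/m (0→w₀ over full span):
  R_A = w₀L/6 = 20·10/6 = 100/3 kN
  R_B = w₀L/3 = 20·10/3 = 200/3 kN
Load 3 — point force P=16 kN at a=6 m (b=L-a=4):
  R_A = Pb/L = 16·4/10 = 32/5 kN
  R_B = Pa/L = 16·6/10 = 48/5 kN
Load 4 — uniform load w=-10 kN/m over full span:
  R_A = wL/2 = (-10)·10/2 = -50 kN
  R_B = wL/2 = (-10)·10/2 = -50 kN
Superposition: R_A = -151/15 kN, R_B = 391/15 kN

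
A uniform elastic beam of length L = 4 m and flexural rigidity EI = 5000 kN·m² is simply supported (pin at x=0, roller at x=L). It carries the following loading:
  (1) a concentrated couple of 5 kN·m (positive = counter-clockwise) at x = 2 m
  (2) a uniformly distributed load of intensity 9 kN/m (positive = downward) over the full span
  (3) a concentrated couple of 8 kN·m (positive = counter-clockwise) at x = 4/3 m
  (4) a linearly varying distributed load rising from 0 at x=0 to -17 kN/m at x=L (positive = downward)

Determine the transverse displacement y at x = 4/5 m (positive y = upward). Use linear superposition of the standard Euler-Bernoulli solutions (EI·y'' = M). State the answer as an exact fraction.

Load 1 — applied couple M₀=5 kN·m at a=2 m (b=L-a=2):
  y_1 = (M₀x³/(6L)+C₁x)/EI  [x≤a] with C₁=M₀(3b²-L²)/(6L)=-5/6 = (5·(4/5)³/(6·4)+(-5/6)·(4/5))/5000 = -7/62500 m
Load 2 — uniform load w=9 kN/m over full span:
  y_2 = -wx(L³-2Lx²+x³)/(24EI) = -9·(4/5)·(4³-2·4·(4/5)²+(4/5)³)/(24·5000) = -1392/390625 m
Load 3 — applied couple M₀=8 kN·m at a=4/3 m (b=L-a=8/3):
  y_3 = (M₀x³/(6L)+C₁x)/EI  [x≤a] with C₁=M₀(3b²-L²)/(6L)=16/9 = (8·(4/5)³/(6·4)+(16/9)·(4/5))/5000 = 224/703125 m
Load 4 — triangular load w₀=-17 kN/m (0→w₀ over full span):
  y_4 = -w₀x(7L⁴-10L²x²+3x⁴)/(360LEI) = -(-17)·(4/5)·(7·4⁴-10·4²·(4/5)²+3·(4/5)⁴)/(360·4·5000) = 93568/29296875 m
Superposition: y = Σ y_i = -57359/351562500 m ≈ -0.000163 m

y(4/5) = -57359/351562500 m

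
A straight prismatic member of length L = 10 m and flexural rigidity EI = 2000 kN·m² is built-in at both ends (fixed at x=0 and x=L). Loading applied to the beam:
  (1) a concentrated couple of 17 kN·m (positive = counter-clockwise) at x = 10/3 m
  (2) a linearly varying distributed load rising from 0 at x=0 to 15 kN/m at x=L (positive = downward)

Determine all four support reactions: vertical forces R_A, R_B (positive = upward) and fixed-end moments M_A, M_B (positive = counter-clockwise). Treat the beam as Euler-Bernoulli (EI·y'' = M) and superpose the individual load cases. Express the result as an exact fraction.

Load 1 — applied couple M₀=17 kN·m at a=10/3 m (b=L-a=20/3):
  R_A = 6M₀ab/L³ = 6·17·(10/3)·(20/3)/10³ = 34/15 kN
  M_A = M₀b(2a-b)/L² = 17·(20/3)·(2·(10/3)-(20/3))/10² = 0 kN·m
  R_B = -6M₀ab/L³ = -6·17·(10/3)·(20/3)/10³ = -34/15 kN
  M_B = M₀a(2b-a)/L² = 17·(10/3)·(2·(20/3)-(10/3))/10² = 17/3 kN·m
Load 2 — triangular load w₀=15 kN/m (0→w₀ over full span):
  R_A = 3w₀L/20 = 3·15·10/20 = 45/2 kN
  M_A = w₀L²/30 = 15·10²/30 = 50 kN·m
  R_B = 7w₀L/20 = 7·15·10/20 = 105/2 kN
  M_B = -w₀L²/20 = -15·10²/20 = -75 kN·m
Superposition: R_A = 743/30 kN, M_A = 50 kN·m, R_B = 1507/30 kN, M_B = -208/3 kN·m

R_A = 743/30 kN, M_A = 50 kN·m, R_B = 1507/30 kN, M_B = -208/3 kN·m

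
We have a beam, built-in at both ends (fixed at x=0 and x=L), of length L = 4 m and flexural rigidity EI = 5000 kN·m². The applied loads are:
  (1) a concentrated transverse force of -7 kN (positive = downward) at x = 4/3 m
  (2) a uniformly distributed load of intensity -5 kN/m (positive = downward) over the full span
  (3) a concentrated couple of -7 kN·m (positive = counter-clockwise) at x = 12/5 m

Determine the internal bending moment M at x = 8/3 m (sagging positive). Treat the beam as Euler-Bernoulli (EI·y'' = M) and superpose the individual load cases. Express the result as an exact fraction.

M(8/3) = -97/2025 kN·m

Load 1 — point force P=-7 kN at a=4/3 m (b=L-a=8/3):
  M_1 = Pa²(a+3b)(L-x)/L³ - Pa²b/L²  [x>a] = (-7)·(4/3)²·((4/3)+3·(8/3))·(4-(8/3))/4³ - (-7)·(4/3)²·(8/3)/4² = -28/81 kN·m
Load 2 — uniform load w=-5 kN/m over full span:
  M_2 = wLx/2 - wL²/12 - wx²/2 = (-5)·4·(8/3)/2 - (-5)·4²/12 - (-5)·(8/3)²/2 = -20/9 kN·m
Load 3 — applied couple M₀=-7 kN·m at a=12/5 m (b=L-a=8/5):
  M_3 = R_Ax - M_A - M₀  [x>a] with R_A=-63/25, M_A=-56/25 = (-63/25)·(8/3) - (-56/25) - (-7) = 63/25 kN·m
Superposition: M = Σ M_i = -97/2025 kN·m ≈ -0.047901 kN·m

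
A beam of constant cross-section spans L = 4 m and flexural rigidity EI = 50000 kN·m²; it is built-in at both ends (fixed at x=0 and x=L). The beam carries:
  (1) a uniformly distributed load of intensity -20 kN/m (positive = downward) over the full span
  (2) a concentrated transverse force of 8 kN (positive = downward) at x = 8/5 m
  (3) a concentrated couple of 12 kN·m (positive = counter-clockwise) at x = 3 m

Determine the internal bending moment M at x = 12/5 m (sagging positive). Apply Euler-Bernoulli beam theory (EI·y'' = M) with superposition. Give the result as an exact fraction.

M(12/5) = -44623/7500 kN·m

Load 1 — uniform load w=-20 kN/m over full span:
  M_1 = wLx/2 - wL²/12 - wx²/2 = (-20)·4·(12/5)/2 - (-20)·4²/12 - (-20)·(12/5)²/2 = -176/15 kN·m
Load 2 — point force P=8 kN at a=8/5 m (b=L-a=12/5):
  M_2 = Pa²(a+3b)(L-x)/L³ - Pa²b/L²  [x>a] = 8·(8/5)²·((8/5)+3·(12/5))·(4-(12/5))/4³ - 8·(8/5)²·(12/5)/4² = 896/625 kN·m
Load 3 — applied couple M₀=12 kN·m at a=3 m (b=L-a=1):
  M_3 = R_Ax - M_A  [x≤a] with R_A=27/8, M_A=15/4 = (27/8)·(12/5) - (15/4) = 87/20 kN·m
Superposition: M = Σ M_i = -44623/7500 kN·m ≈ -5.949733 kN·m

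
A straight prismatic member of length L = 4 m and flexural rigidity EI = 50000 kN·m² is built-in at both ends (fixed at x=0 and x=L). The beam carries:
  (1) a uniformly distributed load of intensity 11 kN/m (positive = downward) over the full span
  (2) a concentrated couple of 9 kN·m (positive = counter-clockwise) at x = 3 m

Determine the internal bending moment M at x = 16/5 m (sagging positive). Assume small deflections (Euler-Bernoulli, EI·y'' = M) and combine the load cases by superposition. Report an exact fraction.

M(16/5) = -5159/1200 kN·m

Load 1 — uniform load w=11 kN/m over full span:
  M_1 = wLx/2 - wL²/12 - wx²/2 = 11·4·(16/5)/2 - 11·4²/12 - 11·(16/5)²/2 = -44/75 kN·m
Load 2 — applied couple M₀=9 kN·m at a=3 m (b=L-a=1):
  M_2 = R_Ax - M_A - M₀  [x>a] with R_A=81/32, M_A=45/16 = (81/32)·(16/5) - (45/16) - 9 = -297/80 kN·m
Superposition: M = Σ M_i = -5159/1200 kN·m ≈ -4.299167 kN·m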